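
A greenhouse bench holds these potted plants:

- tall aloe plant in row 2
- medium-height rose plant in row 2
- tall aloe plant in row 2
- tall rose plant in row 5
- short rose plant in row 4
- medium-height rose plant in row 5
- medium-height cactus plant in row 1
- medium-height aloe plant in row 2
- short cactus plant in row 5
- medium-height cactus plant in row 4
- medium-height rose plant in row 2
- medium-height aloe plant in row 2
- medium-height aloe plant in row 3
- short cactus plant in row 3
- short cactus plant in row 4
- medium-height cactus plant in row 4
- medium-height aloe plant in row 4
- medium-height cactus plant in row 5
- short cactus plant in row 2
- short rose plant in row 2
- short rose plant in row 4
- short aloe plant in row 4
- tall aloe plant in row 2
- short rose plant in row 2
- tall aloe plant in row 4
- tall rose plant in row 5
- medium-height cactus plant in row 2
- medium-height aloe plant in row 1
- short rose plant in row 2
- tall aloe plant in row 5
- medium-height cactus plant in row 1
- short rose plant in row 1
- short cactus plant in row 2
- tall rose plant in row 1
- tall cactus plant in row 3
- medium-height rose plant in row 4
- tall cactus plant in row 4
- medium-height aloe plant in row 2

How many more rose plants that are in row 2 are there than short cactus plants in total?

0

rose plants in row 2: 5.
short cactus plants: 5.
5 − 5 = 0.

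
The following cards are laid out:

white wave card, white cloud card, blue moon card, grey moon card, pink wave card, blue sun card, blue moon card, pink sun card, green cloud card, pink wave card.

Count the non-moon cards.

Total cards: 10; with the excluded value: 3; remaining 10 − 3 = 7.

7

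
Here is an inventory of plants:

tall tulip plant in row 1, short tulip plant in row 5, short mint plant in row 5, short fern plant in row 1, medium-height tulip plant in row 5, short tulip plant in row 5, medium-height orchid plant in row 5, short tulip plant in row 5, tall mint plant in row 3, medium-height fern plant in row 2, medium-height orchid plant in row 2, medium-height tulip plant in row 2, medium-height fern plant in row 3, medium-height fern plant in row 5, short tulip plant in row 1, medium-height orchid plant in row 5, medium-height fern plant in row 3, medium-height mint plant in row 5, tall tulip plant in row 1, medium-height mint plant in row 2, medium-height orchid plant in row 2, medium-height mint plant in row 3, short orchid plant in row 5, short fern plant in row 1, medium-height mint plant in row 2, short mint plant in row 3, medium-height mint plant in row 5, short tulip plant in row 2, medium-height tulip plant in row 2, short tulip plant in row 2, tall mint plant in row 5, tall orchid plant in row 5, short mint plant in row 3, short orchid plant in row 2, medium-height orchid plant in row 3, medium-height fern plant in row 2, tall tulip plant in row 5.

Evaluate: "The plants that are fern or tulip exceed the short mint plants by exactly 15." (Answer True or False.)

False

plants that are fern or tulip: 19.
short mint plants: 3.
The claim requires 19 − 3 (= 16) to equal 15, which does not hold.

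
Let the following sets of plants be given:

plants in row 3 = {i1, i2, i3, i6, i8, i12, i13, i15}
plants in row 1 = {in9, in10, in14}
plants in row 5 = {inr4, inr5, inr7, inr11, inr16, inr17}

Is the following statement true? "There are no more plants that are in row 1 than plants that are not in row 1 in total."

True

There are 3 plants in row 1.
There are 14 plants that are not in row 1.
The claim requires 3 ≤ 14, which holds.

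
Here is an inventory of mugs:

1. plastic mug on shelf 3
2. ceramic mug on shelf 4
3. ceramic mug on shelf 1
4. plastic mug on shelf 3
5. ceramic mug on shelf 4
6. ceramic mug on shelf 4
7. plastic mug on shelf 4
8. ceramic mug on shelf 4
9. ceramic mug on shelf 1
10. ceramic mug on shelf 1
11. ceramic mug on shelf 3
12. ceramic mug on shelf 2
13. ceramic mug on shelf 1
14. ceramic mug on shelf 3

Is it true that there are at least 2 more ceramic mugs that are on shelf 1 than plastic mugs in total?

False

There are 4 ceramic mugs on shelf 1.
There are 3 plastic mugs.
The claim requires 4 − 3 = 1 ≥ 2, which does not hold.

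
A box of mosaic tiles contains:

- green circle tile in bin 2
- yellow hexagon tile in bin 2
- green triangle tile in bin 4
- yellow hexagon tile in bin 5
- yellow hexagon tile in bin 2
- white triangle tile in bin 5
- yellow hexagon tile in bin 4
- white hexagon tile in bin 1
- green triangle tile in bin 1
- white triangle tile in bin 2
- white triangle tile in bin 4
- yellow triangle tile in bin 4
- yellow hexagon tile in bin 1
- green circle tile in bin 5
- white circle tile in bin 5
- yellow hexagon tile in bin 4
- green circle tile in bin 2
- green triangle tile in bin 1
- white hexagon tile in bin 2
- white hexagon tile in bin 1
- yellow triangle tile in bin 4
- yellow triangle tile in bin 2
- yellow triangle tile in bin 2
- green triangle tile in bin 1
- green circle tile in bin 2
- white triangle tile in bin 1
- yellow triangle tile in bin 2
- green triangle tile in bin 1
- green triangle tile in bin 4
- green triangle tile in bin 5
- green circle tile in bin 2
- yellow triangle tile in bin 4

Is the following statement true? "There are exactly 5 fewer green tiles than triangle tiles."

True

There are 12 green tiles.
There are 17 triangle tiles.
The claim requires 17 − 12 (= 5) to equal 5, which holds.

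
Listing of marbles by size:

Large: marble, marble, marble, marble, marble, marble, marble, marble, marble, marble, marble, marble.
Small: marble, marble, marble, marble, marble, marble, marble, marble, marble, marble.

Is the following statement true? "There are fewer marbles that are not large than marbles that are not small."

There are 10 marbles that are not large.
There are 12 marbles that are not small.
The claim requires 10 < 12, which holds.

True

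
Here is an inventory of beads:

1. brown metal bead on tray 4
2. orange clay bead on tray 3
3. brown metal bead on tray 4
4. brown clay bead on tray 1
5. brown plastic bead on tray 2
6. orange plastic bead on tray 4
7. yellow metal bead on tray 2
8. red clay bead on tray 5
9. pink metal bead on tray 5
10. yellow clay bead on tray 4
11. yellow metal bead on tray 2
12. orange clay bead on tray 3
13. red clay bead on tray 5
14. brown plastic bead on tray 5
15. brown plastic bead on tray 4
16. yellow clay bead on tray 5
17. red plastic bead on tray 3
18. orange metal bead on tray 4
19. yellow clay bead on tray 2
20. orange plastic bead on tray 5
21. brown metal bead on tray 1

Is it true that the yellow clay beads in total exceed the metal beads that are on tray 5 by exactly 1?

yellow clay beads: 3.
metal beads on tray 5: 1.
The claim requires 3 − 1 (= 2) to equal 1, which does not hold.

False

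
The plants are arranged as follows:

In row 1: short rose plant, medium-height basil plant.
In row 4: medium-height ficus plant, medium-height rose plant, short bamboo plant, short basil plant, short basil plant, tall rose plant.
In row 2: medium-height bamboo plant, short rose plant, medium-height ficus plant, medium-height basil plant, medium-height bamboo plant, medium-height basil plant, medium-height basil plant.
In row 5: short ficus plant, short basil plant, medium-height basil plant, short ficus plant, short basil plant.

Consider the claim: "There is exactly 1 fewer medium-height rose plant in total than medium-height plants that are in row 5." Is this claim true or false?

False

There is 1 medium-height rose plant.
There is 1 medium-height plant in row 5.
The claim requires 1 − 1 (= 0) to equal 1, which does not hold.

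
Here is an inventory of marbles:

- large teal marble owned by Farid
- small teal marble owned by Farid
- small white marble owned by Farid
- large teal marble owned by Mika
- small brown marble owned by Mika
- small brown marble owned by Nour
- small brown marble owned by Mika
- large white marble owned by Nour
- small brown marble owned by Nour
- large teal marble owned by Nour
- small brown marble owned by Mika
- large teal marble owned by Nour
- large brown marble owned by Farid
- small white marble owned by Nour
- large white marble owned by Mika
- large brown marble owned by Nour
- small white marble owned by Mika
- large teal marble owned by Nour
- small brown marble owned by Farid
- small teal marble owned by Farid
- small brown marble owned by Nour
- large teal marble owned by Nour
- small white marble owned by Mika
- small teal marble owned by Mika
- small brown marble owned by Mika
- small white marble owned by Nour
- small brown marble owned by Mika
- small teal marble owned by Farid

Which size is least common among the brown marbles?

large

Counts by size (restricted to brown marbles): small 9, large 2.
The minimum is 2, held uniquely by large.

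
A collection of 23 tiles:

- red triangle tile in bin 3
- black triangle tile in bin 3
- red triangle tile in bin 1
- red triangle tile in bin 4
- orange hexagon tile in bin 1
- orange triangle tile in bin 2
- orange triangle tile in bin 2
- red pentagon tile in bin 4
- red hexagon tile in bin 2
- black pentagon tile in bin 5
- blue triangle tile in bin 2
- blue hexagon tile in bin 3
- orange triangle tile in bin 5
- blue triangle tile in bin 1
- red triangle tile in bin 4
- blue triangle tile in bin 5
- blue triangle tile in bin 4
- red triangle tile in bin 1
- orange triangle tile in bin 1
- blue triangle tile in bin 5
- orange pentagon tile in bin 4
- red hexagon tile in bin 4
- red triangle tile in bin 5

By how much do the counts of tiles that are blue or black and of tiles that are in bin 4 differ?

2

tiles that are blue or black: 8. tiles in bin 4: 6.
|8 − 6| = 8 − 6 = 2.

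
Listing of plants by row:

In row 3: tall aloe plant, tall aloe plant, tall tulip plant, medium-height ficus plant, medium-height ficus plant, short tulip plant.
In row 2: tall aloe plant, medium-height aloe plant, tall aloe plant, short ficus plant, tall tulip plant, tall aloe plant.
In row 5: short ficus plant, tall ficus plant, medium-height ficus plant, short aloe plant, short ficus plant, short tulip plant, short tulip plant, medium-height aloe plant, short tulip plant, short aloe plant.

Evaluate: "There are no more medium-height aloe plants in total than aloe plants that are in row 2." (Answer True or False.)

True

|medium-height aloe plants| = 2.
|aloe plants in row 2| = 4.
The claim requires 2 ≤ 4, which holds.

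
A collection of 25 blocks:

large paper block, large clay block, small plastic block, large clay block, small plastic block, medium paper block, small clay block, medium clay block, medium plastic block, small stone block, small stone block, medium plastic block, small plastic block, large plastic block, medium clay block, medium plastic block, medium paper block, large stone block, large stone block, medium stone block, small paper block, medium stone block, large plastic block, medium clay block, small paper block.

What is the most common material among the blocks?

plastic

Counts by material: plastic 8, stone 6, clay 6, paper 5.
The maximum is 8, held uniquely by plastic.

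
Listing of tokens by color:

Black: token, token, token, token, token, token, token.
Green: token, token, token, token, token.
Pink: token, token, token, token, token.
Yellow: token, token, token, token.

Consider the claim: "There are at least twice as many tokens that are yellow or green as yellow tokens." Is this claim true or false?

There are 9 tokens that are yellow or green.
There are 4 yellow tokens.
The claim requires 9 ≥ 2 × 4 = 8, which holds.

True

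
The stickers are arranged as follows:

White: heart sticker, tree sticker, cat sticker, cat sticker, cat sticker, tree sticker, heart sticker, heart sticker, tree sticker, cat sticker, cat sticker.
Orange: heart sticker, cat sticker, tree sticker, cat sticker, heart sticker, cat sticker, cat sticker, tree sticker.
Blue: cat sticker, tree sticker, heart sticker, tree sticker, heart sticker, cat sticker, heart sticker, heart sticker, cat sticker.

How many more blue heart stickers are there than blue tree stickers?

2

blue heart stickers: 4.
blue tree stickers: 2.
4 − 2 = 2.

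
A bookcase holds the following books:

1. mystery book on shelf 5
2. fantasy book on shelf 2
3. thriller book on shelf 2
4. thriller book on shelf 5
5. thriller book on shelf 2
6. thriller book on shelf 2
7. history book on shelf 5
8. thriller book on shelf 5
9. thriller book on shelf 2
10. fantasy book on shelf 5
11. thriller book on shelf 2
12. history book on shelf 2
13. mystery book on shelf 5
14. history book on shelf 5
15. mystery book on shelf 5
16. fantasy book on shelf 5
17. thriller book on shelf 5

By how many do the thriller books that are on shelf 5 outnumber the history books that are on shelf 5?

thriller books on shelf 5: 3.
history books on shelf 5: 2.
3 − 2 = 1.

1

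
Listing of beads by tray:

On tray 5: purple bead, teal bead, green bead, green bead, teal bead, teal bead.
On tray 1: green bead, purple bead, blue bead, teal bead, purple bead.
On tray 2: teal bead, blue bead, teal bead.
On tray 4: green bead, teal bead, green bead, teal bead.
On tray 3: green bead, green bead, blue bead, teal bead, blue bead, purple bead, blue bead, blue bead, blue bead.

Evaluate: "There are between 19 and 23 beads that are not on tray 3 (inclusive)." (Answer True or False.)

False

beads that are not on tray 3: 18.
The claim requires 19 ≤ 18 ≤ 23, which does not hold.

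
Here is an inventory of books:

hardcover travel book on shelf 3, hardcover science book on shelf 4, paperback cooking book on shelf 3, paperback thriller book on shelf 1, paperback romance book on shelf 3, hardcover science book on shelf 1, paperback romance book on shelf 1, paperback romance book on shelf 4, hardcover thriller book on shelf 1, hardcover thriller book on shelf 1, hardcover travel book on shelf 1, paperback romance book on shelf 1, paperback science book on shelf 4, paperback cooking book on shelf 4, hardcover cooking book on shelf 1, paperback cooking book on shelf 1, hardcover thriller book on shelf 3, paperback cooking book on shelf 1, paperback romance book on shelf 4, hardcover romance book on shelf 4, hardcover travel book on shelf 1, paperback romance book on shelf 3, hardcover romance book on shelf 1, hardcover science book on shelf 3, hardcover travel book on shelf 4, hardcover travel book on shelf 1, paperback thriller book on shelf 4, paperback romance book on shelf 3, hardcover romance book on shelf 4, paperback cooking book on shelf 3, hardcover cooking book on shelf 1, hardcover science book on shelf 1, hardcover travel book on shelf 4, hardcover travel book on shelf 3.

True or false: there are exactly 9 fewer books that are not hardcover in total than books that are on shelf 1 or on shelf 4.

|books that are not hardcover| = 15.
|books on shelf 1 or on shelf 4| = 25.
The claim requires 25 − 15 (= 10) to equal 9, which does not hold.

False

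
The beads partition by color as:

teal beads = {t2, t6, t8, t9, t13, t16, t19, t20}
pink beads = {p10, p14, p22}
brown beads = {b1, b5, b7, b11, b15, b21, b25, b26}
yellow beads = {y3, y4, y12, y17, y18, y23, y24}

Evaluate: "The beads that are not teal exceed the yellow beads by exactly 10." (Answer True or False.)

False

|beads that are not teal| = 18.
|yellow beads| = 7.
The claim requires 18 − 7 (= 11) to equal 10, which does not hold.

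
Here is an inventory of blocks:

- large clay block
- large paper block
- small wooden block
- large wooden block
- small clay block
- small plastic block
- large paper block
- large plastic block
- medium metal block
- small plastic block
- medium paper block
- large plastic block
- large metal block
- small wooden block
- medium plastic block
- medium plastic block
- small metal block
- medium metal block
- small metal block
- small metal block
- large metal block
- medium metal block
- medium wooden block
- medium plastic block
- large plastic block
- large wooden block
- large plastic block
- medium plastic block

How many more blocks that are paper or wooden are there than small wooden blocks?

blocks that are paper or wooden: 8.
small wooden blocks: 2.
8 − 2 = 6.

6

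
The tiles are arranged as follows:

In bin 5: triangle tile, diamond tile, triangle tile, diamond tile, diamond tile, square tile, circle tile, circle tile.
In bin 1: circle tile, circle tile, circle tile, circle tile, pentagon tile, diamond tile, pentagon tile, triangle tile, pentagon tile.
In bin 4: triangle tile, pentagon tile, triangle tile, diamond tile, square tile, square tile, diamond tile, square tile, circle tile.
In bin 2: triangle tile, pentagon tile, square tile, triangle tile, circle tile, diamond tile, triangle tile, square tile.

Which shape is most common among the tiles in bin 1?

circle

Counts by shape (restricted to tiles in bin 1): circle 4, pentagon 3, triangle 1, diamond 1.
The maximum is 4, held uniquely by circle.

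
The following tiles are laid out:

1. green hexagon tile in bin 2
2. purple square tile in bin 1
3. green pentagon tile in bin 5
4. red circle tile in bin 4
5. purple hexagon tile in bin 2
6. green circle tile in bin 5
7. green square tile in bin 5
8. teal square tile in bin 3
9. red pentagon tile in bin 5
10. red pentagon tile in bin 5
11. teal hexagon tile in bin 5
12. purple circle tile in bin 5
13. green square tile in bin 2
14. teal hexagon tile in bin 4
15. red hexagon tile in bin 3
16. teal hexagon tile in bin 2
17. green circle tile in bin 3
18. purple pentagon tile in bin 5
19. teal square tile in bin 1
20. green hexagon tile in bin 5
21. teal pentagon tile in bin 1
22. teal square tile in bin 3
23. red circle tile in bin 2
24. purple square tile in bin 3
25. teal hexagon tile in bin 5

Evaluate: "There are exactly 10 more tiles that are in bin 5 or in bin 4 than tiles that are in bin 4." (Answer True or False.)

True

tiles in bin 5 or in bin 4: 12.
tiles in bin 4: 2.
The claim requires 12 − 2 (= 10) to equal 10, which holds.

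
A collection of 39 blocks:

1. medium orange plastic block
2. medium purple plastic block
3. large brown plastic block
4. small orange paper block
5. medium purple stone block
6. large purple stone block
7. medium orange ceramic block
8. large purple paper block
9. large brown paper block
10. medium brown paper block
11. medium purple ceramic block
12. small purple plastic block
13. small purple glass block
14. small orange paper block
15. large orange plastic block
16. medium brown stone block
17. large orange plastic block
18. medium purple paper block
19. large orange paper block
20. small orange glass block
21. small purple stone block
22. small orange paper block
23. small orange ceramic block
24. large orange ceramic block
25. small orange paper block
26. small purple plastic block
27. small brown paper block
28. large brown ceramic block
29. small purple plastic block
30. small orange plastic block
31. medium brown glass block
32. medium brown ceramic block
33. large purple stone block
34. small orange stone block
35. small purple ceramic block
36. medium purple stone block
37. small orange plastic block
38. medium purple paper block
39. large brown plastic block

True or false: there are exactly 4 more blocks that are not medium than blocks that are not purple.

False

There are 27 blocks that are not medium.
There are 24 blocks that are not purple.
The claim requires 27 − 24 (= 3) to equal 4, which does not hold.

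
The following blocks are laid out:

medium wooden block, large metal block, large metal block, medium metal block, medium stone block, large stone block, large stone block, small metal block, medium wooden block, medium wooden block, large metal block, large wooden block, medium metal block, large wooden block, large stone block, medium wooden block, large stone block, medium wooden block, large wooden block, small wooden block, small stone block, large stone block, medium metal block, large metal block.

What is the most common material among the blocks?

Counts by material: wooden 9, metal 8, stone 7.
The maximum is 9, held uniquely by wooden.

wooden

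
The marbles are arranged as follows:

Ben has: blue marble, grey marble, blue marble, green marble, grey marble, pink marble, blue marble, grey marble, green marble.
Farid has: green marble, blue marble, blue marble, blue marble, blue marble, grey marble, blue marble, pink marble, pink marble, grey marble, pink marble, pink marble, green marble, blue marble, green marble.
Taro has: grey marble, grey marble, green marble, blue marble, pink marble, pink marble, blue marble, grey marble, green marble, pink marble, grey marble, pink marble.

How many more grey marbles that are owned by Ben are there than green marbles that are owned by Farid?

0

grey marbles owned by Ben: 3.
green marbles owned by Farid: 3.
3 − 3 = 0.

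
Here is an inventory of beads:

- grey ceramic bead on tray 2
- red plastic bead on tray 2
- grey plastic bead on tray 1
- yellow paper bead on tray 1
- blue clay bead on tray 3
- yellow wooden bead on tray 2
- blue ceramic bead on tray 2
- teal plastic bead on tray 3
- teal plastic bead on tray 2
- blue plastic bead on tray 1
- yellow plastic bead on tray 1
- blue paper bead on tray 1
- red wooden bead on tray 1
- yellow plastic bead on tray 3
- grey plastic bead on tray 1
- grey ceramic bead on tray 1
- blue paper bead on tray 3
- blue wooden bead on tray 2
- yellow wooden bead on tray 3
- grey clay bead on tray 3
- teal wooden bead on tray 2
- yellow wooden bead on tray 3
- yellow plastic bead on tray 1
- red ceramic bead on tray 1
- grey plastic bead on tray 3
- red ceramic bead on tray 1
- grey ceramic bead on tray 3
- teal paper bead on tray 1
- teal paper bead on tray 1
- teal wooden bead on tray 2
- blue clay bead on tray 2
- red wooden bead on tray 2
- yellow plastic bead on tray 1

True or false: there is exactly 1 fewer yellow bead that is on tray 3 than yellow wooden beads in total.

False

yellow beads on tray 3: 3.
yellow wooden beads: 3.
The claim requires 3 − 3 (= 0) to equal 1, which does not hold.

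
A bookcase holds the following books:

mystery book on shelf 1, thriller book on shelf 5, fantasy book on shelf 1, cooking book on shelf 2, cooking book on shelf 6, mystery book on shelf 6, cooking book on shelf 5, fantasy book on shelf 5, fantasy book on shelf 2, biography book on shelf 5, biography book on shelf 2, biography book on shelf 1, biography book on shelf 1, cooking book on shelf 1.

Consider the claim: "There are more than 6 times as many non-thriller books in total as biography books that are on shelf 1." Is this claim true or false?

True

There are 13 non-thriller books.
There are 2 biography books on shelf 1.
The claim requires 13 > 6 × 2 = 12, which holds.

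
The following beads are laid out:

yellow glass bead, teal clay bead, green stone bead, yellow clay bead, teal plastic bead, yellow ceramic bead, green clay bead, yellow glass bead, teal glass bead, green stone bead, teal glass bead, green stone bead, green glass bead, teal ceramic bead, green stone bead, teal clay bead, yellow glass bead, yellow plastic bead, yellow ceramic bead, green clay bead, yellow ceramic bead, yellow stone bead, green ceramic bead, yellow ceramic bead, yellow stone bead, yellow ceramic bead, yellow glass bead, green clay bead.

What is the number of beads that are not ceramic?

Total beads: 28; with the excluded value: 7; remaining 28 − 7 = 21.

21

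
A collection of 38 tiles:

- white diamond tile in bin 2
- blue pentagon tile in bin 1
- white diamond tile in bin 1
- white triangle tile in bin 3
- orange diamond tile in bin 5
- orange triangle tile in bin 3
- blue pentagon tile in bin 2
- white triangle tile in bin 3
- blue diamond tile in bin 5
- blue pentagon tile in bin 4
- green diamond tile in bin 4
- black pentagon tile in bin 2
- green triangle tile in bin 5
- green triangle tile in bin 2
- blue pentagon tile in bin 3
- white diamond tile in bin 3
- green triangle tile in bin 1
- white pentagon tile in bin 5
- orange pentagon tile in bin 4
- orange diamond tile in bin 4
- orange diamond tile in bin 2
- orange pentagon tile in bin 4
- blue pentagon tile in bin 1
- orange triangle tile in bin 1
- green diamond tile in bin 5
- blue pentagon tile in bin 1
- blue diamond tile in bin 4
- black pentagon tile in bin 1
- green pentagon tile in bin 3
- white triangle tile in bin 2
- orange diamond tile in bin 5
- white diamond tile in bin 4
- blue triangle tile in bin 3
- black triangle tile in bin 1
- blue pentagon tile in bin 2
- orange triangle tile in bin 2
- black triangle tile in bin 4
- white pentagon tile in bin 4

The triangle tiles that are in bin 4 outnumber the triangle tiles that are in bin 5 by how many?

triangle tiles in bin 4: 1.
triangle tiles in bin 5: 1.
1 − 1 = 0.

0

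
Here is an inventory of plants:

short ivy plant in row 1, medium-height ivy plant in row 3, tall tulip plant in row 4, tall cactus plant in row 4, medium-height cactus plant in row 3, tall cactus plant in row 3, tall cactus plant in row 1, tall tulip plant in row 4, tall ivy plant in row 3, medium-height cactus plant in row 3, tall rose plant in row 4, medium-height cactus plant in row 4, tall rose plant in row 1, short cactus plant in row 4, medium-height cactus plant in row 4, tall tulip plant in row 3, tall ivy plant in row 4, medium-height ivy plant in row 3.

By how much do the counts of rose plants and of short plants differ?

0

rose plants: 2. short plants: 2.
|2 − 2| = 2 − 2 = 0.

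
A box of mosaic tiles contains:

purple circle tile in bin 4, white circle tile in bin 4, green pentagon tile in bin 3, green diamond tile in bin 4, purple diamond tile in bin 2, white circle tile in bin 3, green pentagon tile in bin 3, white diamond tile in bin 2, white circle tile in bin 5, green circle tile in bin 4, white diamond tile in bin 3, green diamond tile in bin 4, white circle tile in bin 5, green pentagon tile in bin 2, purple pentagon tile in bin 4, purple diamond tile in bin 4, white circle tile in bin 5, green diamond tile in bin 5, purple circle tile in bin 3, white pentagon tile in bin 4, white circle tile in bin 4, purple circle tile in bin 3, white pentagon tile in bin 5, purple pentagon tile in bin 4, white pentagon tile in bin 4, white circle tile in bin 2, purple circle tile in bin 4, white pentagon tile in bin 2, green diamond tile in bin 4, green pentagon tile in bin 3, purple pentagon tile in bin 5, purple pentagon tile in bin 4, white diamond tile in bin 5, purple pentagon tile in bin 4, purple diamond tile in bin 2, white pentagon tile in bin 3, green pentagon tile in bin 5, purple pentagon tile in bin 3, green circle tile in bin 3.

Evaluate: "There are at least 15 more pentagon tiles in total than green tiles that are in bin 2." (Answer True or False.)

True

pentagon tiles: 16.
green tiles in bin 2: 1.
The claim requires 16 − 1 = 15 ≥ 15, which holds.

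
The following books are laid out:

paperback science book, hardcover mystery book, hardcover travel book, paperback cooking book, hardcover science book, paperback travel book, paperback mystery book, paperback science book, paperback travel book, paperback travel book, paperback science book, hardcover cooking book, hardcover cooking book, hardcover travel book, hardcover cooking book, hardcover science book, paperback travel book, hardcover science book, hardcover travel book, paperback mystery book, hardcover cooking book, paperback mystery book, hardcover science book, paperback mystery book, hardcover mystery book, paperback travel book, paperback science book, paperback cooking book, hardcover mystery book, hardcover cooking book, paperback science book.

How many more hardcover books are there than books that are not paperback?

hardcover books: 15.
books that are not paperback: 15.
15 − 15 = 0.

0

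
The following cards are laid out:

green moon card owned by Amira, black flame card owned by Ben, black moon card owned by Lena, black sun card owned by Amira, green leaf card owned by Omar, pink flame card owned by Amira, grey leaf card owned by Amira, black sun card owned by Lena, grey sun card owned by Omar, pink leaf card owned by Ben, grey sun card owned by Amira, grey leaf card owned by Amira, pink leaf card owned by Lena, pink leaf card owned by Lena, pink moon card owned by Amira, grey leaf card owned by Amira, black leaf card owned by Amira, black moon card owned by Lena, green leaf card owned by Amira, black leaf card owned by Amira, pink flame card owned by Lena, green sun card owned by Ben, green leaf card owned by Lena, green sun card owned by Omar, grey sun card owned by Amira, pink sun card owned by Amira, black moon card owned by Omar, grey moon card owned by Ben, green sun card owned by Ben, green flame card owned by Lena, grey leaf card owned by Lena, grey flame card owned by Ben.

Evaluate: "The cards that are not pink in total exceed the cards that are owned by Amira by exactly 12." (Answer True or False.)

True

|cards that are not pink| = 25.
|cards owned by Amira| = 13.
The claim requires 25 − 13 (= 12) to equal 12, which holds.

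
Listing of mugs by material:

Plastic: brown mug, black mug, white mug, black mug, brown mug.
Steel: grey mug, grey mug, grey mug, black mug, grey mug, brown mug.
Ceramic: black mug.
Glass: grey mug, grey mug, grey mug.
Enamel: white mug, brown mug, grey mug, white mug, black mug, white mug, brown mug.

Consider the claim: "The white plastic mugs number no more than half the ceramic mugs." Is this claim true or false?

white plastic mugs: 1.
ceramic mugs: 1.
The claim requires 2 × 1 = 2 ≤ 1, which does not hold.

False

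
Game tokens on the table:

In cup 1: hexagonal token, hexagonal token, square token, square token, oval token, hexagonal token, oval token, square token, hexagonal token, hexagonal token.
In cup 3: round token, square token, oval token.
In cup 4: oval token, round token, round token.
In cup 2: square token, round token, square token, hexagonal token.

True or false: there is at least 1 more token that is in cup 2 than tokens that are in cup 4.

True

There are 4 tokens in cup 2.
There are 3 tokens in cup 4.
The claim requires 4 − 3 = 1 ≥ 1, which holds.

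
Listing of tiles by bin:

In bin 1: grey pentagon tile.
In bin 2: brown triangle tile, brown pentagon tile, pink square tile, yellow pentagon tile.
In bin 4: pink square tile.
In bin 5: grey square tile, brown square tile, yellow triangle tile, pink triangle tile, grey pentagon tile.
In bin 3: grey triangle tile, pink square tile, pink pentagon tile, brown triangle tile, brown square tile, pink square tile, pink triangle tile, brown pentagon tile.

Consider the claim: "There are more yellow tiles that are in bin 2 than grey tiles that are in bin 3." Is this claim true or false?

|yellow tiles in bin 2| = 1.
|grey tiles in bin 3| = 1.
The claim requires 1 > 1, which does not hold.

False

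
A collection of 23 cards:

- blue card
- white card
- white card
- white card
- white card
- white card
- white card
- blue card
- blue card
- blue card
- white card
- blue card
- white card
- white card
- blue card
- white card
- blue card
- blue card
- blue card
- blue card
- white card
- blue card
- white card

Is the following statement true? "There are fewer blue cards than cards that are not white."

|blue cards| = 11.
|cards that are not white| = 11.
The claim requires 11 < 11, which does not hold.

False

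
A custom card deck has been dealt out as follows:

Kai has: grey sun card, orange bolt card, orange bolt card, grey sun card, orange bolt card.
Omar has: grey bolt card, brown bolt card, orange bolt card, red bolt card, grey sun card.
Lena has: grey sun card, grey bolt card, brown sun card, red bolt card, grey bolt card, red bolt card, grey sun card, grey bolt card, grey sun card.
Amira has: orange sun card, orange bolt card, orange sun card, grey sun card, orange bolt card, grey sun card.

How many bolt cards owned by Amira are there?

2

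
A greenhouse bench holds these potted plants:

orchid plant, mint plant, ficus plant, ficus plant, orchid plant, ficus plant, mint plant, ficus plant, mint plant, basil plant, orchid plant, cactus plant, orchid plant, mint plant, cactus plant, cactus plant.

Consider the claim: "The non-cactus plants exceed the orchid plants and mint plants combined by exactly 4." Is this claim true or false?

non-cactus plants: 13.
orchid plants: 4; mint plants: 4; combined: 4 + 4 = 8.
The claim requires 13 − 8 (= 5) to equal 4, which does not hold.

False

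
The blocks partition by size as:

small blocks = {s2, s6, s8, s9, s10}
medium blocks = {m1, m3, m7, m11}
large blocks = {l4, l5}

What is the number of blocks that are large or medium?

6

large: 2; medium: 4; together 2 + 4 = 6.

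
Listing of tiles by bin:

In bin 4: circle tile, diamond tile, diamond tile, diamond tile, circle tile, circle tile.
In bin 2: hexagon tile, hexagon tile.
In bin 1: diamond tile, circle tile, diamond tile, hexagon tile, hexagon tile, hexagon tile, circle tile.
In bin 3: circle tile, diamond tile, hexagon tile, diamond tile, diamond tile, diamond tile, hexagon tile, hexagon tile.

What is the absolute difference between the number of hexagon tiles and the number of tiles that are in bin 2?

6

hexagon tiles: 8. tiles in bin 2: 2.
|8 − 2| = 8 − 2 = 6.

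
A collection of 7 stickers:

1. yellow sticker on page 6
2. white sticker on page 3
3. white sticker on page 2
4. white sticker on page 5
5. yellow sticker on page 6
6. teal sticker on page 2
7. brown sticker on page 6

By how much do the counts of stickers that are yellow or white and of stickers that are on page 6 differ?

2

stickers that are yellow or white: 5. stickers on page 6: 3.
|5 − 3| = 5 − 3 = 2.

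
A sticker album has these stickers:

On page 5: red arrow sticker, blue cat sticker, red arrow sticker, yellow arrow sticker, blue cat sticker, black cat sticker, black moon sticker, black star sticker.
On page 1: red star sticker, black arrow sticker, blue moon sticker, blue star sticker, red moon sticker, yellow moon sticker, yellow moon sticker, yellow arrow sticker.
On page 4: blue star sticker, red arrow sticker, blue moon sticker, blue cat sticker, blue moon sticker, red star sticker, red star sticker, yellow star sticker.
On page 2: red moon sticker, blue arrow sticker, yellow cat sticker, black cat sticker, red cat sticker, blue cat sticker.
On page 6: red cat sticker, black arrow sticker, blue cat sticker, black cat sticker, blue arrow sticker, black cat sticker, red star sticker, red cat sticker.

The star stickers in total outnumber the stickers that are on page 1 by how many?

0

star stickers: 8.
stickers on page 1: 8.
8 − 8 = 0.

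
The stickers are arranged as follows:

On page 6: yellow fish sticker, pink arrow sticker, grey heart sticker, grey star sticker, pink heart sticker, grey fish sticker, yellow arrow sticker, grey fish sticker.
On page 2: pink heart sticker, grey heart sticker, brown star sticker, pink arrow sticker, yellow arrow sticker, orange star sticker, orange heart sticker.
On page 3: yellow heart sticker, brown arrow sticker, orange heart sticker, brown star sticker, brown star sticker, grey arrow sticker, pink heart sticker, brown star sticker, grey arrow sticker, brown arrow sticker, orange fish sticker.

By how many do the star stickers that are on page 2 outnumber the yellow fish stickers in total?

star stickers on page 2: 2.
yellow fish stickers: 1.
2 − 1 = 1.

1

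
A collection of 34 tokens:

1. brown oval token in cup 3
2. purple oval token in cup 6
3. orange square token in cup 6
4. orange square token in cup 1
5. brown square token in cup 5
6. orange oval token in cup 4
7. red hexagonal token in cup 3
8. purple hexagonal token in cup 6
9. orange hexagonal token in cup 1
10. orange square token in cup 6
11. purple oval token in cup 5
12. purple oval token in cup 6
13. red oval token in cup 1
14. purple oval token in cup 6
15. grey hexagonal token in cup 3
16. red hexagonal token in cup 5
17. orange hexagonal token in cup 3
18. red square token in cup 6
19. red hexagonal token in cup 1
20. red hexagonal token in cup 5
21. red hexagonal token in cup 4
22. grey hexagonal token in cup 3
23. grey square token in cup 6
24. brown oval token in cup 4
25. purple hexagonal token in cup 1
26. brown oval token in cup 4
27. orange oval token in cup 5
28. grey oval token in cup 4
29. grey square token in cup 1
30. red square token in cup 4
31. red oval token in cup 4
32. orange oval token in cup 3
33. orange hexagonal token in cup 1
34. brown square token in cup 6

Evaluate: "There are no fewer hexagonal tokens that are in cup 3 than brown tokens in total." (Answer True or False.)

False

There are 4 hexagonal tokens in cup 3.
There are 5 brown tokens.
The claim requires 4 ≥ 5, which does not hold.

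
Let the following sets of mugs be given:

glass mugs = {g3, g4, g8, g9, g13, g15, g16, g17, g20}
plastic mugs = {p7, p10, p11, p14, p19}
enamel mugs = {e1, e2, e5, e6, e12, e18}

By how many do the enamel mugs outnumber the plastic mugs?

enamel mugs: 6.
plastic mugs: 5.
6 − 5 = 1.

1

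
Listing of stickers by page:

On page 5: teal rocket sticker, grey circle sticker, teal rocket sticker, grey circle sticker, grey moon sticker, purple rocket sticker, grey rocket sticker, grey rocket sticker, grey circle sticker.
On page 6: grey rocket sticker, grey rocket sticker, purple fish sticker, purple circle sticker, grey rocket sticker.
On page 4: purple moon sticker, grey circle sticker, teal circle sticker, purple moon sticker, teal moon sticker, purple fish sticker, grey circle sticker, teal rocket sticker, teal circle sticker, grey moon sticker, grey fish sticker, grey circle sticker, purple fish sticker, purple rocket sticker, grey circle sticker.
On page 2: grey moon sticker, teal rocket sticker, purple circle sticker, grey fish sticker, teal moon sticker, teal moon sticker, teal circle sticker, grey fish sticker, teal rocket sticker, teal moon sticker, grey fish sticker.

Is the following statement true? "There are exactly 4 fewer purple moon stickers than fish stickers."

False

There are 2 purple moon stickers.
There are 7 fish stickers.
The claim requires 7 − 2 (= 5) to equal 4, which does not hold.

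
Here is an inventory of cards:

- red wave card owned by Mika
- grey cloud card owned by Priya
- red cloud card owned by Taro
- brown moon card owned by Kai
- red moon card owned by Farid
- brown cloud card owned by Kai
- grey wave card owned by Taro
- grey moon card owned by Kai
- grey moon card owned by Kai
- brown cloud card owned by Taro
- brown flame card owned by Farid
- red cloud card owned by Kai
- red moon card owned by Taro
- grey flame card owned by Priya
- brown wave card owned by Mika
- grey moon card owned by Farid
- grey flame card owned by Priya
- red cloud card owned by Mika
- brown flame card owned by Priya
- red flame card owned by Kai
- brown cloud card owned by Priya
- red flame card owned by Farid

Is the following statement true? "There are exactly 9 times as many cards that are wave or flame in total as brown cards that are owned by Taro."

True

There are 9 cards that are wave or flame.
Count of brown cards owned by Taro: 1.
The claim requires 9 = 9 × 1 = 9, which holds.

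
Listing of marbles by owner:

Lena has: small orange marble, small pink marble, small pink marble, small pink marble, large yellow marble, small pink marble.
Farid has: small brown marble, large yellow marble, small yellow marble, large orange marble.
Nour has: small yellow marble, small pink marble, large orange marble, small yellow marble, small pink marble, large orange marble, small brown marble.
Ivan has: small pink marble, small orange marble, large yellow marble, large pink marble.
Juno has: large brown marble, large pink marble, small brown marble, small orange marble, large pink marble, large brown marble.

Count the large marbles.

11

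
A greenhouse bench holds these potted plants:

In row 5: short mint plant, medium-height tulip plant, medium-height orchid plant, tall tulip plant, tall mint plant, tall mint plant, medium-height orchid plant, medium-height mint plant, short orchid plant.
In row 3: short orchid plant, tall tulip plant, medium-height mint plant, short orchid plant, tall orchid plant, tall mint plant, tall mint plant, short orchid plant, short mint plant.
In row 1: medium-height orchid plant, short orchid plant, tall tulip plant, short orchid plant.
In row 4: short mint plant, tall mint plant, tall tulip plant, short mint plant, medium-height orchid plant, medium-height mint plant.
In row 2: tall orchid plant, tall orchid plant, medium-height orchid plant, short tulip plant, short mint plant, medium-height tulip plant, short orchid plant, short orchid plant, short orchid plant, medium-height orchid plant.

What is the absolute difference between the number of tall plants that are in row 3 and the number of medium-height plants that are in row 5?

0

tall plants in row 3: 4. medium-height plants in row 5: 4.
|4 − 4| = 4 − 4 = 0.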